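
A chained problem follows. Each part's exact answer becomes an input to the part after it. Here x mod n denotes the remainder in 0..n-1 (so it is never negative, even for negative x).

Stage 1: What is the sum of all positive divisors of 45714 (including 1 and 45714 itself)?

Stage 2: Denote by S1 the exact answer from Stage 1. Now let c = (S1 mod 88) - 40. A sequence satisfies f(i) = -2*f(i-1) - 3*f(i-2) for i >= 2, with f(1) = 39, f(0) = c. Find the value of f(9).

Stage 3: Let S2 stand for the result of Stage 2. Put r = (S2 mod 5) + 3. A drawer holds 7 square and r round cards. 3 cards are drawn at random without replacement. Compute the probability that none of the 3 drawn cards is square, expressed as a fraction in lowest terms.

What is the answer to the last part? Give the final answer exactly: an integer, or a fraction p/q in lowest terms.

10/143

Stage 1: 45714 = 2 * 3 * 19 * 401; sigma = (1 + 2) * (1 + 3) * (1 + 19) * (1 + 401) = 3 * 4 * 20 * 402 = 96480; answer 96480
Stage 2: S1 = 96480; c = -8; f(2) = -2*(39) - 3*(-8) = -54; iterating: f(2)=-54, f(3)=-9, f(4)=180, f(5)=-333, f(6)=126, f(7)=747, f(8)=-1872, f(9)=1503; answer 1503
Stage 3: S2 = 1503; r = 6; total draws C(13,3) = 286; favorable C(6,3) = 20; P = 10/143; answer 10/143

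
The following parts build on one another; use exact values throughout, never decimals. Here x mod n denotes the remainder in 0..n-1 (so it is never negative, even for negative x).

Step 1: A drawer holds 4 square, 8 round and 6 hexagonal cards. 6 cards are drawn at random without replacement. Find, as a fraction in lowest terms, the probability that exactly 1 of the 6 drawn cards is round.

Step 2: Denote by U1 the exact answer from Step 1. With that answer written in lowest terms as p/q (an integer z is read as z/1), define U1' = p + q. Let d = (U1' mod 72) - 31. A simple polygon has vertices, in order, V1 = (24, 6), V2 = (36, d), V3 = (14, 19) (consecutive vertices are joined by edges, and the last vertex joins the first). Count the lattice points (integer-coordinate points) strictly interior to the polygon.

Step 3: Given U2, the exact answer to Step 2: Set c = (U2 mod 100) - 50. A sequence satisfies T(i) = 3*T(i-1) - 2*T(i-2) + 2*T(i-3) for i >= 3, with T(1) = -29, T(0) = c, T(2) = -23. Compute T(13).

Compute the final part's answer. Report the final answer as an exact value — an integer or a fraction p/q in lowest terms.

Step 1: total draws C(18,6) = 18564; favorable C(8,1)*C(10,5) = 2016; P = 24/221; answer 24/221
Step 2: U1 = 24/221; threaded value p + q = 245; d = -2; cross terms: (24*-2 - 36*6)=-264, (36*19 - 14*-2)=712, (14*6 - 24*19)=-372; twice the area = |76| = 76; area = 38; boundary points = 4 + 1 + 1 = 6; strictly interior points = area - boundary/2 + 1 = 36; answer 36
Step 3: U2 = 36; c = -14; T(3) = 3*(-23) - 2*(-29) + 2*(-14) = -39; iterating: T(3)=-39, T(4)=-129, T(5)=-355, T(6)=-885, T(7)=-2203, T(8)=-5549, T(9)=-14011, T(10)=-35341, T(11)=-89099, T(12)=-224637, T(13)=-566395; answer -566395

-566395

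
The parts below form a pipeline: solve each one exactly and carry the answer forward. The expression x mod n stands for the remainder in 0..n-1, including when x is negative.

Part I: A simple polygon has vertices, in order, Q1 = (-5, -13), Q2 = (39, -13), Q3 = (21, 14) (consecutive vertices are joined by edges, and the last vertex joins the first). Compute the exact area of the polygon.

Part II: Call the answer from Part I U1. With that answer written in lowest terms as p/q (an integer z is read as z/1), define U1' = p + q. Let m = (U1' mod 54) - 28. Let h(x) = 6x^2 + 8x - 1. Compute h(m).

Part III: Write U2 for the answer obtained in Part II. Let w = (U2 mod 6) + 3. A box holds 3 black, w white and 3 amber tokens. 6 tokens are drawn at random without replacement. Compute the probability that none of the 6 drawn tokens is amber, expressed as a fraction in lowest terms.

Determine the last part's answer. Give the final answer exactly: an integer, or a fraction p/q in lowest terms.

2/13

Part I: cross terms: (-5*-13 - 39*-13)=572, (39*14 - 21*-13)=819, (21*-13 - -5*14)=-203; twice the area = |1188| = 1188; area = 594; answer 594
Part II: U1 = 594; threaded value p + q = 595; m = -27; 6*(-27)^2 + 8*(-27)^1 - 1 = (4374) + (-216) + (-1) = 4157; answer 4157
Part III: U2 = 4157; w = 8; total draws C(14,6) = 3003; favorable C(11,6) = 462; P = 2/13; answer 2/13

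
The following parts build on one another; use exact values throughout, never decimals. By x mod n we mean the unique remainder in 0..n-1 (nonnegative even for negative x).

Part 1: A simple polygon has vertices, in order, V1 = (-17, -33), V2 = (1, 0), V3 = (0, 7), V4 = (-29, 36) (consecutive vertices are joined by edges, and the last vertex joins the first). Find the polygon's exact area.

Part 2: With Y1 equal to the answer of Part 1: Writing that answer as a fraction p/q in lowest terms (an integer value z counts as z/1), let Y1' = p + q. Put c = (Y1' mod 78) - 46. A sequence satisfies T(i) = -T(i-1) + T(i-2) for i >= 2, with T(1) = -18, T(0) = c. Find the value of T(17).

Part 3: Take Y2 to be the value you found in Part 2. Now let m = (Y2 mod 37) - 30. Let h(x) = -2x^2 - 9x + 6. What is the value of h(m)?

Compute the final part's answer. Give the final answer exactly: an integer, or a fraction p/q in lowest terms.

Part 1: cross terms: (-17*0 - 1*-33)=33, (1*7 - 0*0)=7, (0*36 - -29*7)=203, (-29*-33 - -17*36)=1569; twice the area = |1812| = 1812; area = 906; answer 906
Part 2: Y1 = 906; threaded value p + q = 907; c = 3; T(2) = -1*(-18) + 1*(3) = 21; iterating: T(2)=21, T(3)=-39, T(4)=60, T(5)=-99, T(6)=159, T(7)=-258, T(8)=417, T(9)=-675, T(10)=1092, T(11)=-1767, T(12)=2859, T(13)=-4626, T(14)=7485, T(15)=-12111, T(16)=19596, T(17)=-31707; answer -31707
Part 3: Y2 = -31707; m = -28; -2*(-28)^2 - 9*(-28)^1 + 6 = (-1568) + (252) + (6) = -1310; answer -1310

-1310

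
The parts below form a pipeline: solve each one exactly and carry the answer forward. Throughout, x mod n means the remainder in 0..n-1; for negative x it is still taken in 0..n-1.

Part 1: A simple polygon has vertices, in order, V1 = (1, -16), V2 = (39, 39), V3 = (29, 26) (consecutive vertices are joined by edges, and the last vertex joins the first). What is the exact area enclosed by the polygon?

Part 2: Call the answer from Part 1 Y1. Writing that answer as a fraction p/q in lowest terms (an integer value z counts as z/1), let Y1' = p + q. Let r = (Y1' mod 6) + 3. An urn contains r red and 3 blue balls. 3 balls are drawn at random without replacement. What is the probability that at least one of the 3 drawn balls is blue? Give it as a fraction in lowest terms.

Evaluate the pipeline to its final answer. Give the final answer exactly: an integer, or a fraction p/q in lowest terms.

109/165

Part 1: cross terms: (1*39 - 39*-16)=663, (39*26 - 29*39)=-117, (29*-16 - 1*26)=-490; twice the area = |56| = 56; area = 28; answer 28
Part 2: Y1 = 28; threaded value p + q = 29; r = 8; total draws C(11,3) = 165; complement C(8,3) = 56; favorable 165 - 56 = 109; P = 109/165; answer 109/165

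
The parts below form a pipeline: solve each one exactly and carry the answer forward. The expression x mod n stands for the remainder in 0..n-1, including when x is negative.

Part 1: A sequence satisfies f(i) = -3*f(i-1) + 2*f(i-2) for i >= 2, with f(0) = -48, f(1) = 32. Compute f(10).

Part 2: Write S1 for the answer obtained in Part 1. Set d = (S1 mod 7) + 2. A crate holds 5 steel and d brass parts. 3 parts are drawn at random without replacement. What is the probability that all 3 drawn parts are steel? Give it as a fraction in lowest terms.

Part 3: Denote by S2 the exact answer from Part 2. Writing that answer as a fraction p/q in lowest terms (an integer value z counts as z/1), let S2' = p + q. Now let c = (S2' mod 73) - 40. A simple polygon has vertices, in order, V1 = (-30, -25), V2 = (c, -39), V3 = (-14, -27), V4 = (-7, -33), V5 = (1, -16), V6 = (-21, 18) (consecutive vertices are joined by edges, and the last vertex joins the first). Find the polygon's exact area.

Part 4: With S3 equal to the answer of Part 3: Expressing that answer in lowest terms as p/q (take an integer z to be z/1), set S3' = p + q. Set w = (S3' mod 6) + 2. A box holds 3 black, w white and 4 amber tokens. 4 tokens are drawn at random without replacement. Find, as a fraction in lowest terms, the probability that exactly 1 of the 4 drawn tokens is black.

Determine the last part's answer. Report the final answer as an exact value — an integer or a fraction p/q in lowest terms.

1/2

Part 1: f(2) = -3*(32) + 2*(-48) = -192; iterating: f(2)=-192, f(3)=640, f(4)=-2304, f(5)=8192, f(6)=-29184, f(7)=103936, f(8)=-370176, f(9)=1318400, f(10)=-4695552; answer -4695552
Part 2: S1 = -4695552; d = 8; total draws C(13,3) = 286; favorable C(5,3) = 10; P = 5/143; answer 5/143
Part 3: S2 = 5/143; threaded value p + q = 148; c = -38; cross terms: (-30*-39 - -38*-25)=220, (-38*-27 - -14*-39)=480, (-14*-33 - -7*-27)=273, (-7*-16 - 1*-33)=145, (1*18 - -21*-16)=-318, (-21*-25 - -30*18)=1065; twice the area = |1865| = 1865; area = 1865/2; answer 1865/2
Part 4: S3 = 1865/2; threaded value p + q = 1867; w = 3; total draws C(10,4) = 210; favorable C(3,1)*C(7,3) = 105; P = 1/2; answer 1/2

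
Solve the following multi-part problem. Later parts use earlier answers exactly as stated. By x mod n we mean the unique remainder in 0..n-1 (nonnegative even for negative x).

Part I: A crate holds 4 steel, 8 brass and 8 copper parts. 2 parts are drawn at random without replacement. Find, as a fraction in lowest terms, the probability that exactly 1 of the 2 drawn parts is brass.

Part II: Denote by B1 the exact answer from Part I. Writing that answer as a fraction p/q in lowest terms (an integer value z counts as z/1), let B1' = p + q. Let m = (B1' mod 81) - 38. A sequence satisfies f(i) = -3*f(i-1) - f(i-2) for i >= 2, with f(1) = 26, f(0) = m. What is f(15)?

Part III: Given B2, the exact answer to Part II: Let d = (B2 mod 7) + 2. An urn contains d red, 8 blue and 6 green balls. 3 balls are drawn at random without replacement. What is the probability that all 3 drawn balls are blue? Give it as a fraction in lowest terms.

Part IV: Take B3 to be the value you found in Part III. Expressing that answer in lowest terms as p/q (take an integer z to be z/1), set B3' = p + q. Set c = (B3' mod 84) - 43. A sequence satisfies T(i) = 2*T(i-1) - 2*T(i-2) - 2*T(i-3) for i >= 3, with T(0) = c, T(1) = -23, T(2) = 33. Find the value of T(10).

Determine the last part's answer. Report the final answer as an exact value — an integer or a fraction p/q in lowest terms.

Part I: total draws C(20,2) = 190; favorable C(8,1)*C(12,1) = 96; P = 48/95; answer 48/95
Part II: B1 = 48/95; threaded value p + q = 143; m = 24; f(2) = -3*(26) - 1*(24) = -102; iterating: f(2)=-102, f(3)=280, f(4)=-738, f(5)=1934, f(6)=-5064, f(7)=13258, f(8)=-34710, f(9)=90872, f(10)=-237906, f(11)=622846, f(12)=-1630632, f(13)=4269050, f(14)=-11176518, f(15)=29260504; answer 29260504
Part III: B2 = 29260504; d = 2; total draws C(16,3) = 560; favorable C(8,3) = 56; P = 1/10; answer 1/10
Part IV: B3 = 1/10; threaded value p + q = 11; c = -32; T(3) = 2*(33) - 2*(-23) - 2*(-32) = 176; iterating: T(3)=176, T(4)=332, T(5)=246, T(6)=-524, T(7)=-2204, T(8)=-3852, T(9)=-2248, T(10)=7616; answer 7616

7616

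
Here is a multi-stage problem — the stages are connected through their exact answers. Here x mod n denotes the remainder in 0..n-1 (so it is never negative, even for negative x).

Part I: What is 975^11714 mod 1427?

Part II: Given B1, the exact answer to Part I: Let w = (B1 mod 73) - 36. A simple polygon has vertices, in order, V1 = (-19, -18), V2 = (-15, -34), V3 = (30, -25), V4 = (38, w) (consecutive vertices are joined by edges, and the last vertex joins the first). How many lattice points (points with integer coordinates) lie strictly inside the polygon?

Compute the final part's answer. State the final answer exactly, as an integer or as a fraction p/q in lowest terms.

1355

Part I: squarings mod 1427: 975^1=975, 975^2=243, 975^4=542, 975^8=1229, 975^16=675, 975^32=412, 975^64=1358, 975^128=480, 975^256=653, 975^512=1163, 975^1024=1200, 975^2048=157, 975^4096=390, 975^8192=838; 975^11714 = 975^2 * 975^64 * 975^128 * 975^256 * 975^1024 * 975^2048 * 975^8192 = 561 (mod 1427); answer 561
Part II: B1 = 561; w = 14; cross terms: (-19*-34 - -15*-18)=376, (-15*-25 - 30*-34)=1395, (30*14 - 38*-25)=1370, (38*-18 - -19*14)=-418; twice the area = |2723| = 2723; area = 2723/2; boundary points = 4 + 9 + 1 + 1 = 15; strictly interior points = area - boundary/2 + 1 = 1355; answer 1355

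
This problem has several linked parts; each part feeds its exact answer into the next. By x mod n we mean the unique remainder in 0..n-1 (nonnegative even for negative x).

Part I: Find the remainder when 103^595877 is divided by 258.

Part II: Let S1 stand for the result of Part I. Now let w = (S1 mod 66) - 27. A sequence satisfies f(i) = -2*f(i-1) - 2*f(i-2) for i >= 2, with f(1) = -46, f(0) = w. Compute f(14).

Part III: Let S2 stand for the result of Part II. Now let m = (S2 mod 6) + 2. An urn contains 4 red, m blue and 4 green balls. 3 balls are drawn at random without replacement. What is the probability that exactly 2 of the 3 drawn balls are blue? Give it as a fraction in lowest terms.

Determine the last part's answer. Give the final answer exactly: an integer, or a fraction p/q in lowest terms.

Part I: squarings mod 258: 103^1=103, 103^2=31, 103^4=187, 103^8=139, 103^16=229, 103^32=67, 103^64=103, 103^128=31, 103^256=187, 103^512=139, 103^1024=229, 103^2048=67, 103^4096=103, 103^8192=31, 103^16384=187, 103^32768=139, 103^65536=229, 103^131072=67, 103^262144=103, 103^524288=31; 103^595877 = 103^1 * 103^4 * 103^32 * 103^128 * 103^256 * 103^512 * 103^1024 * 103^4096 * 103^65536 * 103^524288 = 31 (mod 258); answer 31
Part II: S1 = 31; w = 4; f(2) = -2*(-46) - 2*(4) = 84; iterating: f(2)=84, f(3)=-76, f(4)=-16, f(5)=184, f(6)=-336, f(7)=304, f(8)=64, f(9)=-736, f(10)=1344, f(11)=-1216, f(12)=-256, f(13)=2944, f(14)=-5376; answer -5376
Part III: S2 = -5376; m = 2; total draws C(10,3) = 120; favorable C(2,2)*C(8,1) = 8; P = 1/15; answer 1/15

1/15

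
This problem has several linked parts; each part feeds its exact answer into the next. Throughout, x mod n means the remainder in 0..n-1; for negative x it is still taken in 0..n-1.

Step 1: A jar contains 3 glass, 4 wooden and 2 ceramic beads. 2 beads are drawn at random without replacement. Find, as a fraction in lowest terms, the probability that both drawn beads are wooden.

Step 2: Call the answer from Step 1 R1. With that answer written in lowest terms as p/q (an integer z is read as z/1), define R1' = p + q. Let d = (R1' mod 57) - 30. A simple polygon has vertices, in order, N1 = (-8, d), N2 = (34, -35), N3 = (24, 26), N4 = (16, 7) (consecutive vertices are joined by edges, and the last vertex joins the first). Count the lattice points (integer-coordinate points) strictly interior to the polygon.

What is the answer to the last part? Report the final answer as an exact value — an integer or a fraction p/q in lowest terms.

1107

Step 1: total draws C(9,2) = 36; favorable C(4,2) = 6; P = 1/6; answer 1/6
Step 2: R1 = 1/6; threaded value p + q = 7; d = -23; cross terms: (-8*-35 - 34*-23)=1062, (34*26 - 24*-35)=1724, (24*7 - 16*26)=-248, (16*-23 - -8*7)=-312; twice the area = |2226| = 2226; area = 1113; boundary points = 6 + 1 + 1 + 6 = 14; strictly interior points = area - boundary/2 + 1 = 1107; answer 1107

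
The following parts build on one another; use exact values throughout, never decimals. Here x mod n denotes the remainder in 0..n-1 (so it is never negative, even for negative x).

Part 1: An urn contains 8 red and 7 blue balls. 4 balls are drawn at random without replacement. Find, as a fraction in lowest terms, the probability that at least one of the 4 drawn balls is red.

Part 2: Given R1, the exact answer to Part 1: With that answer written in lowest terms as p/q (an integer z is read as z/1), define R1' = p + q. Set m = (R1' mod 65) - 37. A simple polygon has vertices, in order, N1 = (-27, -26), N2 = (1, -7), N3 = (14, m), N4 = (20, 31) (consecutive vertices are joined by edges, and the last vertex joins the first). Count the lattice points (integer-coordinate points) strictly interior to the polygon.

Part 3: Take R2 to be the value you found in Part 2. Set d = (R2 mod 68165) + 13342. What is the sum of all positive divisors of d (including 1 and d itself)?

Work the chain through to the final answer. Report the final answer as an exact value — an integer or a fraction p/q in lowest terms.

Part 1: total draws C(15,4) = 1365; complement C(7,4) = 35; favorable 1365 - 35 = 1330; P = 38/39; answer 38/39
Part 2: R1 = 38/39; threaded value p + q = 77; m = -25; cross terms: (-27*-7 - 1*-26)=215, (1*-25 - 14*-7)=73, (14*31 - 20*-25)=934, (20*-26 - -27*31)=317; twice the area = |1539| = 1539; area = 1539/2; boundary points = 1 + 1 + 2 + 1 = 5; strictly interior points = area - boundary/2 + 1 = 768; answer 768
Part 3: R2 = 768; d = 14110; 14110 = 2 * 5 * 17 * 83; sigma = (1 + 2) * (1 + 5) * (1 + 17) * (1 + 83) = 3 * 6 * 18 * 84 = 27216; answer 27216

27216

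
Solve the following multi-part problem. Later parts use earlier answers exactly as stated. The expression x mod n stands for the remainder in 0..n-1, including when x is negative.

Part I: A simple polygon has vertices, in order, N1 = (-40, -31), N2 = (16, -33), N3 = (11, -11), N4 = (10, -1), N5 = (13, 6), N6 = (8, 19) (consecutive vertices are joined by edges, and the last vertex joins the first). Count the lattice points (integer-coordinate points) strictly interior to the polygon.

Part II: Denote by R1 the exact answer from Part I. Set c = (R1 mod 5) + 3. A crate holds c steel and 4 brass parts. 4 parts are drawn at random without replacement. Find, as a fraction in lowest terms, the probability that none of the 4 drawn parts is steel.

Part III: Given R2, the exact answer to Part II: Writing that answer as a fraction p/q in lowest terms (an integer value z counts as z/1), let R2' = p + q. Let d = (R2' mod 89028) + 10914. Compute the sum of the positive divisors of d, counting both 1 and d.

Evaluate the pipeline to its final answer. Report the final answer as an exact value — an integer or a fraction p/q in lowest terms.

Part I: cross terms: (-40*-33 - 16*-31)=1816, (16*-11 - 11*-33)=187, (11*-1 - 10*-11)=99, (10*6 - 13*-1)=73, (13*19 - 8*6)=199, (8*-31 - -40*19)=512; twice the area = |2886| = 2886; area = 1443; boundary points = 2 + 1 + 1 + 1 + 1 + 2 = 8; strictly interior points = area - boundary/2 + 1 = 1440; answer 1440
Part II: R1 = 1440; c = 3; total draws C(7,4) = 35; favorable C(4,4) = 1; P = 1/35; answer 1/35
Part III: R2 = 1/35; threaded value p + q = 36; d = 10950; 10950 = 2 * 3 * 5^2 * 73; sigma = (1 + 2) * (1 + 3) * (1 + 5 + 25) * (1 + 73) = 3 * 4 * 31 * 74 = 27528; answer 27528

27528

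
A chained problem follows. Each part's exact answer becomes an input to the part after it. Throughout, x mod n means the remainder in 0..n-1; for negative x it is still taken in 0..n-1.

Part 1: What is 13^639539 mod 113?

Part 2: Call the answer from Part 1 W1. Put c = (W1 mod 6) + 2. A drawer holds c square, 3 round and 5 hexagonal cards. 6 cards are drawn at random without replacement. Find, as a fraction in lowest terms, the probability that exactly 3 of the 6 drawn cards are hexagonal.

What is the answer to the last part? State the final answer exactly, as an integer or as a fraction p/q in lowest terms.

Part 1: squarings mod 113: 13^1=13, 13^2=56, 13^4=85, 13^8=106, 13^16=49, 13^32=28, 13^64=106, 13^128=49, 13^256=28, 13^512=106, 13^1024=49, 13^2048=28, 13^4096=106, 13^8192=49, 13^16384=28, 13^32768=106, 13^65536=49, 13^131072=28, 13^262144=106, 13^524288=49; 13^639539 = 13^1 * 13^2 * 13^16 * 13^32 * 13^512 * 13^16384 * 13^32768 * 13^65536 * 13^524288 = 77 (mod 113); answer 77
Part 2: W1 = 77; c = 7; total draws C(15,6) = 5005; favorable C(5,3)*C(10,3) = 1200; P = 240/1001; answer 240/1001

240/1001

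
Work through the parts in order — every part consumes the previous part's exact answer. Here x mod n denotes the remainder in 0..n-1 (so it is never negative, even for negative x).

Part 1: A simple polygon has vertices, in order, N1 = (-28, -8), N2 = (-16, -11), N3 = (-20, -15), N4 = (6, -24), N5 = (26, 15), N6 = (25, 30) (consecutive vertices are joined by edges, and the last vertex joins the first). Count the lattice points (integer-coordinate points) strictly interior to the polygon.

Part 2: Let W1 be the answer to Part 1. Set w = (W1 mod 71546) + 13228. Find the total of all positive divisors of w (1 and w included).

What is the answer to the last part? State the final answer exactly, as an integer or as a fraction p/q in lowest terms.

27180

Part 1: cross terms: (-28*-11 - -16*-8)=180, (-16*-15 - -20*-11)=20, (-20*-24 - 6*-15)=570, (6*15 - 26*-24)=714, (26*30 - 25*15)=405, (25*-8 - -28*30)=640; twice the area = |2529| = 2529; area = 2529/2; boundary points = 3 + 4 + 1 + 1 + 1 + 1 = 11; strictly interior points = area - boundary/2 + 1 = 1260; answer 1260
Part 2: W1 = 1260; w = 14488; 14488 = 2^3 * 1811; sigma = (1 + 2 + 4 + 8) * (1 + 1811) = 15 * 1812 = 27180; answer 27180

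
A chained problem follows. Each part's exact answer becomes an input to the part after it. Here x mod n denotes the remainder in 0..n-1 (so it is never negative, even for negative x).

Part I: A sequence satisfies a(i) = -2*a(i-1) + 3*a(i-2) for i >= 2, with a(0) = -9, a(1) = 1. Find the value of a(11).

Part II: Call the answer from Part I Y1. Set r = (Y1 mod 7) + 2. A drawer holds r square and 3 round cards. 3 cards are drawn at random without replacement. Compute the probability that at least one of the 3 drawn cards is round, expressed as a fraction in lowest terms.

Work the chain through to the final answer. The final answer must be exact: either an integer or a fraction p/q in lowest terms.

109/165

Part I: a(2) = -2*(1) + 3*(-9) = -29; iterating: a(2)=-29, a(3)=61, a(4)=-209, a(5)=601, a(6)=-1829, a(7)=5461, a(8)=-16409, a(9)=49201, a(10)=-147629, a(11)=442861; answer 442861
Part II: Y1 = 442861; r = 8; total draws C(11,3) = 165; complement C(8,3) = 56; favorable 165 - 56 = 109; P = 109/165; answer 109/165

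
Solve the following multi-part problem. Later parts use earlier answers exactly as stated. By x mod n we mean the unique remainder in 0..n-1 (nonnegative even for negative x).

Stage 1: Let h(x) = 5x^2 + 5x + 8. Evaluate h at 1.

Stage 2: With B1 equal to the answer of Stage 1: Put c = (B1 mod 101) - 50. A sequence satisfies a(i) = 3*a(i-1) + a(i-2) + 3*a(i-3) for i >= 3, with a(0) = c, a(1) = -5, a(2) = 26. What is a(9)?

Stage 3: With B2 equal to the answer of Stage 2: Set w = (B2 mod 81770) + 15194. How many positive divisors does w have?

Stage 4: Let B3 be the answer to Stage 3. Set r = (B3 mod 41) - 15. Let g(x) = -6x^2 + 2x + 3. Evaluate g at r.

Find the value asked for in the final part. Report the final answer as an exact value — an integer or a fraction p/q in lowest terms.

-1037

Stage 1: 5*(1)^2 + 5*(1)^1 + 8 = (5) + (5) + (8) = 18; answer 18
Stage 2: B1 = 18; c = -32; a(3) = 3*(26) + 1*(-5) + 3*(-32) = -23; iterating: a(3)=-23, a(4)=-58, a(5)=-119, a(6)=-484, a(7)=-1745, a(8)=-6076, a(9)=-21425; answer -21425
Stage 3: B2 = -21425; w = 75539; 75539 is prime, so its only divisors are 1 and 75539; count = 2; answer 2
Stage 4: B3 = 2; r = -13; -6*(-13)^2 + 2*(-13)^1 + 3 = (-1014) + (-26) + (3) = -1037; answer -1037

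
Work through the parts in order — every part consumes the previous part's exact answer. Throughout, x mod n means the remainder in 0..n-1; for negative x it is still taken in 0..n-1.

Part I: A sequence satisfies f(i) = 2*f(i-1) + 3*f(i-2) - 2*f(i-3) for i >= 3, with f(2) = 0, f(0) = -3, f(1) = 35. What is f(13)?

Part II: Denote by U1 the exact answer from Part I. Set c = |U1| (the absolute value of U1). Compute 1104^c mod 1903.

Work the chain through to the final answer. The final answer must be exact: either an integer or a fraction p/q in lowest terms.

Part I: f(3) = 2*(0) + 3*(35) - 2*(-3) = 111; iterating: f(3)=111, f(4)=152, f(5)=637, f(6)=1508, f(7)=4623, f(8)=12496, f(9)=35845, f(10)=99932, f(11)=282407, f(12)=792920, f(13)=2233197; answer 2233197
Part II: U1 = 2233197; c = 2233197; squarings mod 1903: 1104^1=1104, 1104^2=896, 1104^4=1653, 1104^8=1604, 1104^16=1863, 1104^32=1600, 1104^64=465, 1104^128=1186, 1104^256=279, 1104^512=1721, 1104^1024=773, 1104^2048=1890, 1104^4096=169, 1104^8192=16, 1104^16384=256, 1104^32768=834, 1104^65536=961, 1104^131072=566, 1104^262144=652, 1104^524288=735, 1104^1048576=1676, 1104^2097152=148; 1104^2233197 = 1104^1 * 1104^4 * 1104^8 * 1104^32 * 1104^64 * 1104^256 * 1104^512 * 1104^4096 * 1104^131072 * 1104^2097152 = 1809 (mod 1903); answer 1809

1809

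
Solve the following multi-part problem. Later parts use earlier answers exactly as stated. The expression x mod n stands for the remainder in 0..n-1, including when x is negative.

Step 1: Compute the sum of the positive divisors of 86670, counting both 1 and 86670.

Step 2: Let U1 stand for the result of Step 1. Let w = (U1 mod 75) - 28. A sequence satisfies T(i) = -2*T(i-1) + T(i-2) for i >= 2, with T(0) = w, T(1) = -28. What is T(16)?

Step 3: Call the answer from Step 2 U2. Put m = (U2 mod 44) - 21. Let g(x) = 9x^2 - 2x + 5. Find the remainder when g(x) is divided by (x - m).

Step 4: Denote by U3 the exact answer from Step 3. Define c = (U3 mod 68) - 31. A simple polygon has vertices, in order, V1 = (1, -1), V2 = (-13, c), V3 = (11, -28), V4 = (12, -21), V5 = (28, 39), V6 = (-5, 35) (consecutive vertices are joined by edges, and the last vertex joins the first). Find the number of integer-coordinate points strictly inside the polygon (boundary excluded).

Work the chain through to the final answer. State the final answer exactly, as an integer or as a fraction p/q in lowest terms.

Step 1: 86670 = 2 * 3^4 * 5 * 107; sigma = (1 + 2) * (1 + 3 + 9 + 27 + 81) * (1 + 5) * (1 + 107) = 3 * 121 * 6 * 108 = 235224; answer 235224
Step 2: U1 = 235224; w = -4; T(2) = -2*(-28) + 1*(-4) = 52; iterating: T(2)=52, T(3)=-132, T(4)=316, T(5)=-764, T(6)=1844, T(7)=-4452, T(8)=10748, T(9)=-25948, T(10)=62644, T(11)=-151236, T(12)=365116, T(13)=-881468, T(14)=2128052, T(15)=-5137572, T(16)=12403196; answer 12403196
Step 3: U2 = 12403196; m = 15; remainder = value at the root: 9*(15)^2 - 2*(15)^1 + 5 = (2025) + (-30) + (5) = 2000; answer 2000
Step 4: U3 = 2000; c = -3; cross terms: (1*-3 - -13*-1)=-16, (-13*-28 - 11*-3)=397, (11*-21 - 12*-28)=105, (12*39 - 28*-21)=1056, (28*35 - -5*39)=1175, (-5*-1 - 1*35)=-30; twice the area = |2687| = 2687; area = 2687/2; boundary points = 2 + 1 + 1 + 4 + 1 + 6 = 15; strictly interior points = area - boundary/2 + 1 = 1337; answer 1337

1337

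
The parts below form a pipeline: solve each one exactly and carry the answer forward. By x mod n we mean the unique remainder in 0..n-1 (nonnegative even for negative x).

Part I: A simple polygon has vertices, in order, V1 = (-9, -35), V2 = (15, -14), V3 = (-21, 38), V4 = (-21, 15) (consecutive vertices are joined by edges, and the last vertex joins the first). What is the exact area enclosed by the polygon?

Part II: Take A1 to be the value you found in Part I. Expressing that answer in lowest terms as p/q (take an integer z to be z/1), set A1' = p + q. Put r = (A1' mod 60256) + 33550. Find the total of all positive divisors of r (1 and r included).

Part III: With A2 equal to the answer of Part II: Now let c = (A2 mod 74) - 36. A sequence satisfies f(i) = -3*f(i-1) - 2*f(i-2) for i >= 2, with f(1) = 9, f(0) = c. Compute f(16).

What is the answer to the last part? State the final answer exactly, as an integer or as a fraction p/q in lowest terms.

-589815

Part I: cross terms: (-9*-14 - 15*-35)=651, (15*38 - -21*-14)=276, (-21*15 - -21*38)=483, (-21*-35 - -9*15)=870; twice the area = |2280| = 2280; area = 1140; answer 1140
Part II: A1 = 1140; threaded value p + q = 1141; r = 34691; 34691 = 113 * 307; sigma = (1 + 113) * (1 + 307) = 114 * 308 = 35112; answer 35112
Part III: A2 = 35112; c = 0; f(2) = -3*(9) - 2*(0) = -27; iterating: f(2)=-27, f(3)=63, f(4)=-135, f(5)=279, f(6)=-567, f(7)=1143, f(8)=-2295, f(9)=4599, f(10)=-9207, f(11)=18423, f(12)=-36855, f(13)=73719, f(14)=-147447, f(15)=294903, f(16)=-589815; answer -589815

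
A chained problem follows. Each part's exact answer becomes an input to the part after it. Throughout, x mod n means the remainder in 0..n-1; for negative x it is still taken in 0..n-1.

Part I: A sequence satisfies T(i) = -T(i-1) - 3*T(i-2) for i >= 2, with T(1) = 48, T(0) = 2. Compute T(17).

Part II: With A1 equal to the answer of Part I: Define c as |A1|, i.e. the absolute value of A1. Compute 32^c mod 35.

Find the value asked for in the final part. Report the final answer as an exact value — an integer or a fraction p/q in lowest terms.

29

Part I: T(2) = -1*(48) - 3*(2) = -54; iterating: T(2)=-54, T(3)=-90, T(4)=252, T(5)=18, T(6)=-774, T(7)=720, T(8)=1602, T(9)=-3762, T(10)=-1044, T(11)=12330, T(12)=-9198, T(13)=-27792, T(14)=55386, T(15)=27990, T(16)=-194148, T(17)=110178; answer 110178
Part II: A1 = 110178; c = 110178; squarings mod 35: 32^1=32, 32^2=9, 32^4=11, 32^8=16, 32^16=11, 32^32=16, 32^64=11, 32^128=16, 32^256=11, 32^512=16, 32^1024=11, 32^2048=16, 32^4096=11, 32^8192=16, 32^16384=11, 32^32768=16, 32^65536=11; 32^110178 = 32^2 * 32^32 * 32^64 * 32^512 * 32^1024 * 32^2048 * 32^8192 * 32^32768 * 32^65536 = 29 (mod 35); answer 29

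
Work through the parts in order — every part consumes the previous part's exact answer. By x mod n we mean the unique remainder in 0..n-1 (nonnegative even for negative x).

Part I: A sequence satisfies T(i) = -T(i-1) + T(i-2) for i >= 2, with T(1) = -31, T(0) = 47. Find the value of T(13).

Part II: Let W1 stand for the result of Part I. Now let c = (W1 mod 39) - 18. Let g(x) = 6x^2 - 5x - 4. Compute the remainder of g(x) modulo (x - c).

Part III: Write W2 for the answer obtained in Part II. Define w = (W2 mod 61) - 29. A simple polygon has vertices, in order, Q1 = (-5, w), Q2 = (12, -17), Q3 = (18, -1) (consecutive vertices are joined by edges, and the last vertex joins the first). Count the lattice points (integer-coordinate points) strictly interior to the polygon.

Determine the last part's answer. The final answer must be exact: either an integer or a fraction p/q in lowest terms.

Part I: T(2) = -1*(-31) + 1*(47) = 78; iterating: T(2)=78, T(3)=-109, T(4)=187, T(5)=-296, T(6)=483, T(7)=-779, T(8)=1262, T(9)=-2041, T(10)=3303, T(11)=-5344, T(12)=8647, T(13)=-13991; answer -13991
Part II: W1 = -13991; c = -8; remainder = value at the root: 6*(-8)^2 - 5*(-8)^1 - 4 = (384) + (40) + (-4) = 420; answer 420
Part III: W2 = 420; w = 25; cross terms: (-5*-17 - 12*25)=-215, (12*-1 - 18*-17)=294, (18*25 - -5*-1)=445; twice the area = |524| = 524; area = 262; boundary points = 1 + 2 + 1 = 4; strictly interior points = area - boundary/2 + 1 = 261; answer 261

261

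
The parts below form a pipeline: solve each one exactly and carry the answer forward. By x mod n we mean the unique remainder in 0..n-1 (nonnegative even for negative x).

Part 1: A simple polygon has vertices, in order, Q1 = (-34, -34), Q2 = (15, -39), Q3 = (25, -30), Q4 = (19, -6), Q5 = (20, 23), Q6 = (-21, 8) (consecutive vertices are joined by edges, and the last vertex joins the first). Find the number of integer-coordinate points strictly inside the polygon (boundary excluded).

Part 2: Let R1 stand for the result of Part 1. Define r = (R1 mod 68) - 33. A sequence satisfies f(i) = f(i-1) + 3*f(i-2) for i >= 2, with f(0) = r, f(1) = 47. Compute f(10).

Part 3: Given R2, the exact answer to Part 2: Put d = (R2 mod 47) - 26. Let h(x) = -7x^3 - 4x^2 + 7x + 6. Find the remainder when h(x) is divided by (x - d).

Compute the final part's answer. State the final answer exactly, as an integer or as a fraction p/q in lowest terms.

Part 1: cross terms: (-34*-39 - 15*-34)=1836, (15*-30 - 25*-39)=525, (25*-6 - 19*-30)=420, (19*23 - 20*-6)=557, (20*8 - -21*23)=643, (-21*-34 - -34*8)=986; twice the area = |4967| = 4967; area = 4967/2; boundary points = 1 + 1 + 6 + 1 + 1 + 1 = 11; strictly interior points = area - boundary/2 + 1 = 2479; answer 2479
Part 2: R1 = 2479; r = -2; f(2) = 1*(47) + 3*(-2) = 41; iterating: f(2)=41, f(3)=182, f(4)=305, f(5)=851, f(6)=1766, f(7)=4319, f(8)=9617, f(9)=22574, f(10)=51425; answer 51425
Part 3: R2 = 51425; d = -19; remainder = value at the root: -7*(-19)^3 - 4*(-19)^2 + 7*(-19)^1 + 6 = (48013) + (-1444) + (-133) + (6) = 46442; answer 46442

46442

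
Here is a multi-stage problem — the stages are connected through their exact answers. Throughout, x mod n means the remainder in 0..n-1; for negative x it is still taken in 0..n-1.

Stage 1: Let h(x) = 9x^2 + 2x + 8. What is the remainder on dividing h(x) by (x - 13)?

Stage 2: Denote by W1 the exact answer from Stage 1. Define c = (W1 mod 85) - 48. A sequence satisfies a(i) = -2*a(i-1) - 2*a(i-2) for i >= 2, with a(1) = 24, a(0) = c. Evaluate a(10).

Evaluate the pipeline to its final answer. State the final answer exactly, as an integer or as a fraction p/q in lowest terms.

Stage 1: remainder = value at the root: 9*(13)^2 + 2*(13)^1 + 8 = (1521) + (26) + (8) = 1555; answer 1555
Stage 2: W1 = 1555; c = -23; a(2) = -2*(24) - 2*(-23) = -2; iterating: a(2)=-2, a(3)=-44, a(4)=92, a(5)=-96, a(6)=8, a(7)=176, a(8)=-368, a(9)=384, a(10)=-32; answer -32

-32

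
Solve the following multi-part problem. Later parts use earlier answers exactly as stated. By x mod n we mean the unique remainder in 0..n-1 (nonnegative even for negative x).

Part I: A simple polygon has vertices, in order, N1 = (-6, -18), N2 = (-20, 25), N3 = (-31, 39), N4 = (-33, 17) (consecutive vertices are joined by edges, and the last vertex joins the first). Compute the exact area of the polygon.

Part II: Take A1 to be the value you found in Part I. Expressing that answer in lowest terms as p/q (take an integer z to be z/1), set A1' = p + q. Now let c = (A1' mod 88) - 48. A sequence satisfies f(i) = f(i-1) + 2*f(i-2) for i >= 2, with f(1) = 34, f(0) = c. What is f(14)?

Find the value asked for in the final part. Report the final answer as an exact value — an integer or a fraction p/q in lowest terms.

Part I: cross terms: (-6*25 - -20*-18)=-510, (-20*39 - -31*25)=-5, (-31*17 - -33*39)=760, (-33*-18 - -6*17)=696; twice the area = |941| = 941; area = 941/2; answer 941/2
Part II: A1 = 941/2; threaded value p + q = 943; c = 15; f(2) = 1*(34) + 2*(15) = 64; iterating: f(2)=64, f(3)=132, f(4)=260, f(5)=524, f(6)=1044, f(7)=2092, f(8)=4180, f(9)=8364, f(10)=16724, f(11)=33452, f(12)=66900, f(13)=133804, f(14)=267604; answer 267604

267604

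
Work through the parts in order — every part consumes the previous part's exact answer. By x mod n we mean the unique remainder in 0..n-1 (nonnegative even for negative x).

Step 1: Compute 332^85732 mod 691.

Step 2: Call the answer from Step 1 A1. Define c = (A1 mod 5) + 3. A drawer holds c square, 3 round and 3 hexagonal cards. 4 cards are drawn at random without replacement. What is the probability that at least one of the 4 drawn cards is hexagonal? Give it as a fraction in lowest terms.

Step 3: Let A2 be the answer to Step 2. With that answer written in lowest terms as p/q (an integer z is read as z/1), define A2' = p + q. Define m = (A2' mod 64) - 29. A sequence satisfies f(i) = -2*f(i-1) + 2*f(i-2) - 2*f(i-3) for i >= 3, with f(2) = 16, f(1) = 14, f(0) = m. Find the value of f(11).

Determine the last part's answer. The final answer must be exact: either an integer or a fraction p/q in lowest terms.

101696

Step 1: squarings mod 691: 332^1=332, 332^2=355, 332^4=263, 332^8=69, 332^16=615, 332^32=248, 332^64=5, 332^128=25, 332^256=625, 332^512=210, 332^1024=567, 332^2048=174, 332^4096=563, 332^8192=491, 332^16384=613, 332^32768=556, 332^65536=259; 332^85732 = 332^4 * 332^32 * 332^64 * 332^128 * 332^512 * 332^1024 * 332^2048 * 332^16384 * 332^65536 = 16 (mod 691); answer 16
Step 2: A1 = 16; c = 4; total draws C(10,4) = 210; complement C(7,4) = 35; favorable 210 - 35 = 175; P = 5/6; answer 5/6
Step 3: A2 = 5/6; threaded value p + q = 11; m = -18; f(3) = -2*(16) + 2*(14) - 2*(-18) = 32; iterating: f(3)=32, f(4)=-60, f(5)=152, f(6)=-488, f(7)=1400, f(8)=-4080, f(9)=11936, f(10)=-34832, f(11)=101696; answer 101696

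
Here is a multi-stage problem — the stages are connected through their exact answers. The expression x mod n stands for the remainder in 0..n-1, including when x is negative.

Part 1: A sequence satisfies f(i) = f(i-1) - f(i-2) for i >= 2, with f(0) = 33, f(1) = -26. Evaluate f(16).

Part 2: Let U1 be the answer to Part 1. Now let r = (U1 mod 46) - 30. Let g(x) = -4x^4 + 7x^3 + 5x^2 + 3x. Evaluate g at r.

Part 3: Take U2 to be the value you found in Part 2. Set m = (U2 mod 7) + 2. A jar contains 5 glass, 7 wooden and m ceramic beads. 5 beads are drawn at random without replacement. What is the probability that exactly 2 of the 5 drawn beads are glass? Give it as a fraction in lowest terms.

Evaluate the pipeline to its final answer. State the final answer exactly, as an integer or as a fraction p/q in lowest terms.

Part 1: f(2) = 1*(-26) - 1*(33) = -59; iterating: f(2)=-59, f(3)=-33, f(4)=26, f(5)=59, f(6)=33, f(7)=-26, f(8)=-59, f(9)=-33, f(10)=26, f(11)=59, f(12)=33, f(13)=-26, f(14)=-59, f(15)=-33, f(16)=26; answer 26
Part 2: U1 = 26; r = -4; -4*(-4)^4 + 7*(-4)^3 + 5*(-4)^2 + 3*(-4)^1 = (-1024) + (-448) + (80) + (-12) = -1404; answer -1404
Part 3: U2 = -1404; m = 5; total draws C(17,5) = 6188; favorable C(5,2)*C(12,3) = 2200; P = 550/1547; answer 550/1547

550/1547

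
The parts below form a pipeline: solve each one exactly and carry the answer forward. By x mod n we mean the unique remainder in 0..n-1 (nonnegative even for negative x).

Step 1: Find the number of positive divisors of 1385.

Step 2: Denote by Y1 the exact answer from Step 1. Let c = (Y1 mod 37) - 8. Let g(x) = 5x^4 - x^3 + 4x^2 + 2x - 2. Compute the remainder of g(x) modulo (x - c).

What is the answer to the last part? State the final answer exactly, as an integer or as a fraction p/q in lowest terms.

Step 1: 1385 = 5 * 277; number of divisors = (1+1) * (1+1) = 4; answer 4
Step 2: Y1 = 4; c = -4; remainder = value at the root: 5*(-4)^4 - 1*(-4)^3 + 4*(-4)^2 + 2*(-4)^1 - 2 = (1280) + (64) + (64) + (-8) + (-2) = 1398; answer 1398

1398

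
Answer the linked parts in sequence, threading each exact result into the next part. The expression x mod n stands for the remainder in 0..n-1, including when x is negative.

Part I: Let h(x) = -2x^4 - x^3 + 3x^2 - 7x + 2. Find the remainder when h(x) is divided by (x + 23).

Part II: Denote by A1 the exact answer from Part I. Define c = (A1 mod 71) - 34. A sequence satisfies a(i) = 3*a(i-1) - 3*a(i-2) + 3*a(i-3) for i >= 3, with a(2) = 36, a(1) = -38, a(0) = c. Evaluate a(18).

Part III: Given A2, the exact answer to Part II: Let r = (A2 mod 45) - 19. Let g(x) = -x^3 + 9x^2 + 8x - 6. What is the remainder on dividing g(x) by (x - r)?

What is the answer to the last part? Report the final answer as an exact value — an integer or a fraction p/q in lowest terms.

Part I: remainder = value at the root: -2*(-23)^4 - 1*(-23)^3 + 3*(-23)^2 - 7*(-23)^1 + 2 = (-559682) + (12167) + (1587) + (161) + (2) = -545765; answer -545765
Part II: A1 = -545765; c = -22; a(3) = 3*(36) - 3*(-38) + 3*(-22) = 156; iterating: a(3)=156, a(4)=246, a(5)=378, a(6)=864, a(7)=2196, a(8)=5130, a(9)=11394, a(10)=25380, a(11)=57348, a(12)=130086, a(13)=294354, a(14)=664848, a(15)=1501740, a(16)=3393738, a(17)=7670538, a(18)=17335620; answer 17335620
Part III: A2 = 17335620; r = -19; remainder = value at the root: -1*(-19)^3 + 9*(-19)^2 + 8*(-19)^1 - 6 = (6859) + (3249) + (-152) + (-6) = 9950; answer 9950

9950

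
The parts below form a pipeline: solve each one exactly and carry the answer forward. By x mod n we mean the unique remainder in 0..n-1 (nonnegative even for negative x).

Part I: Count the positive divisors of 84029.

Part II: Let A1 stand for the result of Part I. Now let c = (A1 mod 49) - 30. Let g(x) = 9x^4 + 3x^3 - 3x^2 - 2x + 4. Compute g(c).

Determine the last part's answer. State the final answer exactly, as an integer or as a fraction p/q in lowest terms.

4058084

Part I: 84029 = 11 * 7639; number of divisors = (1+1) * (1+1) = 4; answer 4
Part II: A1 = 4; c = -26; 9*(-26)^4 + 3*(-26)^3 - 3*(-26)^2 - 2*(-26)^1 + 4 = (4112784) + (-52728) + (-2028) + (52) + (4) = 4058084; answer 4058084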